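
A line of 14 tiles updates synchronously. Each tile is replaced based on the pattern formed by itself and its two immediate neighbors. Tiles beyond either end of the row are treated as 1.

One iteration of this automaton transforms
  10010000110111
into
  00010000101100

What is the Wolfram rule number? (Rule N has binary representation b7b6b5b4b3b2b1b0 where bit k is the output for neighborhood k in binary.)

44

position 12: 111 → 0  (bit 7 = 0)
position 0: 110 → 0  (bit 6 = 0)
position 10: 101 → 1  (bit 5 = 1)
position 1: 100 → 0  (bit 4 = 0)
position 8: 011 → 1  (bit 3 = 1)
position 3: 010 → 1  (bit 2 = 1)
position 2: 001 → 0  (bit 1 = 0)
position 5: 000 → 0  (bit 0 = 0)
bits b7..b0 = 00101100 = 44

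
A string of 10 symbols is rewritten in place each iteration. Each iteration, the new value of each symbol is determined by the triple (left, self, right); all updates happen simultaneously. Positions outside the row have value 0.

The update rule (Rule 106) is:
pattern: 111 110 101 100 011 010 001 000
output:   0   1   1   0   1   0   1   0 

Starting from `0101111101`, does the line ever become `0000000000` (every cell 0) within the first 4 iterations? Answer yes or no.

1011000110
0111001110
1101011010
1110111100
iteration 4 is 1110111100, still not uniform 0

no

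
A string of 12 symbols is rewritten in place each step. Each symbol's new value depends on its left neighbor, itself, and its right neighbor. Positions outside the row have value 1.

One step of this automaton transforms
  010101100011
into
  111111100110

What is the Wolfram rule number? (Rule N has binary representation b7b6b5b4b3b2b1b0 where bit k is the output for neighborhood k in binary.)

110

position 11: 111 → 0  (bit 7 = 0)
position 6: 110 → 1  (bit 6 = 1)
position 0: 101 → 1  (bit 5 = 1)
position 7: 100 → 0  (bit 4 = 0)
position 5: 011 → 1  (bit 3 = 1)
position 1: 010 → 1  (bit 2 = 1)
position 9: 001 → 1  (bit 1 = 1)
position 8: 000 → 0  (bit 0 = 0)
bits b7..b0 = 01101110 = 110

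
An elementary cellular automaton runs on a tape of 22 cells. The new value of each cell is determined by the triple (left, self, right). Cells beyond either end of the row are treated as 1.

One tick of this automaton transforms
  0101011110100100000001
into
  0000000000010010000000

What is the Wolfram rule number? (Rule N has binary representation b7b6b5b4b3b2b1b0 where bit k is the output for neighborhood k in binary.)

16

position 6: 111 → 0  (bit 7 = 0)
position 8: 110 → 0  (bit 6 = 0)
position 0: 101 → 0  (bit 5 = 0)
position 11: 100 → 1  (bit 4 = 1)
position 5: 011 → 0  (bit 3 = 0)
position 1: 010 → 0  (bit 2 = 0)
position 12: 001 → 0  (bit 1 = 0)
position 15: 000 → 0  (bit 0 = 0)
bits b7..b0 = 00010000 = 16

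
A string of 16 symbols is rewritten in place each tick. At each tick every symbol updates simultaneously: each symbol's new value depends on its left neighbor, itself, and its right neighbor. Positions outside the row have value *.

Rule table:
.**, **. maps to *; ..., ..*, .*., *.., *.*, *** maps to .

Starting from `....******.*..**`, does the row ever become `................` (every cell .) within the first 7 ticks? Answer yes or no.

yes

tick 1: ....*....*....*.
tick 2: ................
all cells are . at tick 2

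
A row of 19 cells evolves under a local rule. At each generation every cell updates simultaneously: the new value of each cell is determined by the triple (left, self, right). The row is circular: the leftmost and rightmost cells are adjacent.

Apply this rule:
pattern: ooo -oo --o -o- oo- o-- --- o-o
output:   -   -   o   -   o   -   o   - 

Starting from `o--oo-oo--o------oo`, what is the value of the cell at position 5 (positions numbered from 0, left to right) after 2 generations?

-

o-o-o--o-o--ooooo--
------o----o----o-o
position 5 holds -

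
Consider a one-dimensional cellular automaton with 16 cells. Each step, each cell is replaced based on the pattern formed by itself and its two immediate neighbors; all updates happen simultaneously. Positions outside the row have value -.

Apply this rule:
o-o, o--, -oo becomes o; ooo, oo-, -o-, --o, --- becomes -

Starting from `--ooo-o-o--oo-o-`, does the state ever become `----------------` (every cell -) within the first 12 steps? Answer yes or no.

no

step 1: --o--o-o-o-o-o-o
step 2: ---o--o-o-o-o-o-
step 3: ----o--o-o-o-o-o
step 4: -----o--o-o-o-o-
step 5: ------o--o-o-o-o
step 6: -------o--o-o-o-
step 7: --------o--o-o-o
step 8: ---------o--o-o-
step 9: ----------o--o-o
step 10: -----------o--o-
step 11: ------------o--o
step 12: -------------o--
step 12 is -------------o--, still not uniform -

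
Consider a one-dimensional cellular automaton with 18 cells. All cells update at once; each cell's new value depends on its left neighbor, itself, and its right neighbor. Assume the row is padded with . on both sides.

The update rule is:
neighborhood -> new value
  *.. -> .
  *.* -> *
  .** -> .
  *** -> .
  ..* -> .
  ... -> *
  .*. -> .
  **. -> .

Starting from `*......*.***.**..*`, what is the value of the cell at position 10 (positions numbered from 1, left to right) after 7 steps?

..****..*...*.....
*.........*...****
..*******...*.....
*.........*...****  (repeats step 2; period 2)
step 7: ..*******...*.....
position 10 holds .

.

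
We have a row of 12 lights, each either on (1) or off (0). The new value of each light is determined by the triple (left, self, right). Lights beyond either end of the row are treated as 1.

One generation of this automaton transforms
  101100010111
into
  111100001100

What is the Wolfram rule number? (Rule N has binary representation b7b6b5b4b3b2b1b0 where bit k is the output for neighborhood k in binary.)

position 10: 111 → 0  (bit 7 = 0)
position 0: 110 → 1  (bit 6 = 1)
position 1: 101 → 1  (bit 5 = 1)
position 4: 100 → 0  (bit 4 = 0)
position 2: 011 → 1  (bit 3 = 1)
position 7: 010 → 0  (bit 2 = 0)
position 6: 001 → 0  (bit 1 = 0)
position 5: 000 → 0  (bit 0 = 0)
bits b7..b0 = 01101000 = 104

104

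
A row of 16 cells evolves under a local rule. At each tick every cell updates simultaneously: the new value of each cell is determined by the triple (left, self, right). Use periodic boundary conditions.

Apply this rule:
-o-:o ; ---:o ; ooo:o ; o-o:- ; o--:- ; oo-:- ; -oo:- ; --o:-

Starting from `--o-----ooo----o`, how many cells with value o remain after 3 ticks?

8

tick 1: --o-ooo--o--oo-o
tick 2: --o--o---o-----o
tick 3: --o--o-o-o-ooo-o
count of o: 8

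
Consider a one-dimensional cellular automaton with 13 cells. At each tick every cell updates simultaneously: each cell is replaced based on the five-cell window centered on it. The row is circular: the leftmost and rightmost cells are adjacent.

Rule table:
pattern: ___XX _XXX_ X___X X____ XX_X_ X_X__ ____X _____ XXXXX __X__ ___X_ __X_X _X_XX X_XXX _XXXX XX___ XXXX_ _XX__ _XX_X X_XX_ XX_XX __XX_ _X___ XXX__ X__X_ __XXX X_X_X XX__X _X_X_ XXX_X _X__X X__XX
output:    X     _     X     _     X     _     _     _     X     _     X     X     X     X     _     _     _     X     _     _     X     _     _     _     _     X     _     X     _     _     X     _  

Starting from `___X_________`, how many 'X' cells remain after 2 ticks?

__X__________
_X___________
count of X: 1

1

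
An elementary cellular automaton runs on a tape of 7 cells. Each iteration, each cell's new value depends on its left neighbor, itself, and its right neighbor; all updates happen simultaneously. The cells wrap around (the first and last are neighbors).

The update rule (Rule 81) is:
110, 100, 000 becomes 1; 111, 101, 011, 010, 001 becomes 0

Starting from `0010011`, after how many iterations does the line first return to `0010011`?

iteration 1: 1001001
iteration 2: 1100100
iteration 3: 0110010
iteration 4: 0011001
iteration 5: 1001100
iteration 6: 0100110
iteration 7: 0010011

7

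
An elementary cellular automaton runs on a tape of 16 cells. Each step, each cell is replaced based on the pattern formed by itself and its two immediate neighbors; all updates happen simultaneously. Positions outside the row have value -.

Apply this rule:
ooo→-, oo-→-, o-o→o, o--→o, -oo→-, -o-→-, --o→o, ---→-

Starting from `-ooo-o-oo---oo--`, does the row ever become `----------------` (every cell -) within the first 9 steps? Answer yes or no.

no

o---o-o--o-o--o-
-o-o-o-oo-o-oo-o
o-o-o-o--o-o--o-
-o-o-o-oo-o-oo-o  (repeats step 2; period 2)
step 9: o-o-o-o--o-o--o-
step 9 is o-o-o-o--o-o--o-, still not uniform -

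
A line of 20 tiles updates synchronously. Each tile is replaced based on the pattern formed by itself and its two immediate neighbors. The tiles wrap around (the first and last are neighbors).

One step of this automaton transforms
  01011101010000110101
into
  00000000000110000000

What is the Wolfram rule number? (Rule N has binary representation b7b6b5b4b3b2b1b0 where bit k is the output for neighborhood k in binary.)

1

position 4: 111 → 0  (bit 7 = 0)
position 5: 110 → 0  (bit 6 = 0)
position 0: 101 → 0  (bit 5 = 0)
position 10: 100 → 0  (bit 4 = 0)
position 3: 011 → 0  (bit 3 = 0)
position 1: 010 → 0  (bit 2 = 0)
position 13: 001 → 0  (bit 1 = 0)
position 11: 000 → 1  (bit 0 = 1)
bits b7..b0 = 00000001 = 1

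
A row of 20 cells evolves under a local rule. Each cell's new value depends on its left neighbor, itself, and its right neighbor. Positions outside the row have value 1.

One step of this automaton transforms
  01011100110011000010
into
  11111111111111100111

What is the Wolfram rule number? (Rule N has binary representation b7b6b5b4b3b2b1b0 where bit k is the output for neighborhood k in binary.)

254

position 4: 111 → 1  (bit 7 = 1)
position 5: 110 → 1  (bit 6 = 1)
position 0: 101 → 1  (bit 5 = 1)
position 6: 100 → 1  (bit 4 = 1)
position 3: 011 → 1  (bit 3 = 1)
position 1: 010 → 1  (bit 2 = 1)
position 7: 001 → 1  (bit 1 = 1)
position 15: 000 → 0  (bit 0 = 0)
bits b7..b0 = 11111110 = 254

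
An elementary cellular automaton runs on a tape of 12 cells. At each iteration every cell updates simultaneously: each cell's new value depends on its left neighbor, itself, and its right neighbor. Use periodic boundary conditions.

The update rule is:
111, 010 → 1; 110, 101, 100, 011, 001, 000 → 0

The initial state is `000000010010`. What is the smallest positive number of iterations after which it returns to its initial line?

000000010010

1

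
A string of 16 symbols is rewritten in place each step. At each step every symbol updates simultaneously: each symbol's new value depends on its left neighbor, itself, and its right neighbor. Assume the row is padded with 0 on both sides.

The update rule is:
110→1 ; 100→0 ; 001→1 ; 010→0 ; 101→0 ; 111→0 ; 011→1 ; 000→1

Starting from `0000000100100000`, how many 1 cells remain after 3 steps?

1111111001001111
1000001010011001
0011110000111010
count of 1: 8

8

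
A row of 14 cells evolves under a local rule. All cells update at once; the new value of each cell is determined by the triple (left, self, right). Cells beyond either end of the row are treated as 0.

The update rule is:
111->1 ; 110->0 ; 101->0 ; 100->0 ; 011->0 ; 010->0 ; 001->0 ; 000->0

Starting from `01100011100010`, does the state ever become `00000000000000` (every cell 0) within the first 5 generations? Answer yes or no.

yes

generation 1: 00000001000000
generation 2: 00000000000000
all cells are 0 at generation 2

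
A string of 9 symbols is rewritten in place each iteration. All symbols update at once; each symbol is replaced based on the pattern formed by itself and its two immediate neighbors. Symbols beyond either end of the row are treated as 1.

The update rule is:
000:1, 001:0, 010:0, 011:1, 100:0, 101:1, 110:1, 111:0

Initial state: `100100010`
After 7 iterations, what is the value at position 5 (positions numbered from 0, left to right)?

iteration 1: 100001001
iteration 2: 101100001
iteration 3: 111101101
iteration 4: 000111111
iteration 5: 010100000
iteration 6: 101001110
iteration 7: 110001011
position 5 holds 1

1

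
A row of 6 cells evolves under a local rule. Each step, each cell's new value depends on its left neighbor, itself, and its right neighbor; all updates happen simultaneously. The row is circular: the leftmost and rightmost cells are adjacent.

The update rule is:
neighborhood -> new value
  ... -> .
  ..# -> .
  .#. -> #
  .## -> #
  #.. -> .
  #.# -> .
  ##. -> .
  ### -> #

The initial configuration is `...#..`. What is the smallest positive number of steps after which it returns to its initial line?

1

...#..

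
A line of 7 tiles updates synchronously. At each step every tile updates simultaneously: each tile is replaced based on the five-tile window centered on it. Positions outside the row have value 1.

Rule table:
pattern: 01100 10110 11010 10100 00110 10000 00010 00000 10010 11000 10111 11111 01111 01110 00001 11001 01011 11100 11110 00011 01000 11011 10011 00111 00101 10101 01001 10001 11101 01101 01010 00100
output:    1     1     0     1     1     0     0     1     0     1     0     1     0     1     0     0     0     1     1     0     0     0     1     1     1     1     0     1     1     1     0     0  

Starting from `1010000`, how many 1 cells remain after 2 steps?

2

1010000  (fixed point — unchanged through step 2)
count of 1: 2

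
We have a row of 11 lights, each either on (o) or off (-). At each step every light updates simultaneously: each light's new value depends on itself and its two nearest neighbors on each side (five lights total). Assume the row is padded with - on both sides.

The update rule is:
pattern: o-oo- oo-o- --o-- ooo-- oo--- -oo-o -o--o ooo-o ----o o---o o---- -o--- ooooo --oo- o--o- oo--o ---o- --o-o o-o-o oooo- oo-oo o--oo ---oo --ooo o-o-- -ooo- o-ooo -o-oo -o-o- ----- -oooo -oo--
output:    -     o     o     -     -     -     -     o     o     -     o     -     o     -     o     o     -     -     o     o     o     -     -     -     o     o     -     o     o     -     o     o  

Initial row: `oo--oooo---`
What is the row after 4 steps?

o---oo--o-o

-oo--oo--o-
--oo--oooo-
o--oo--oo--
o---oo--o-o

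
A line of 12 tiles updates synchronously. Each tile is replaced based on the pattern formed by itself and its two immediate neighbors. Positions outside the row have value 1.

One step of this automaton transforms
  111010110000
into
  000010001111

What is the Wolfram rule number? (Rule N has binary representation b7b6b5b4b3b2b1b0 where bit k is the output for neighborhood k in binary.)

23

position 0: 111 → 0  (bit 7 = 0)
position 2: 110 → 0  (bit 6 = 0)
position 3: 101 → 0  (bit 5 = 0)
position 8: 100 → 1  (bit 4 = 1)
position 6: 011 → 0  (bit 3 = 0)
position 4: 010 → 1  (bit 2 = 1)
position 11: 001 → 1  (bit 1 = 1)
position 9: 000 → 1  (bit 0 = 1)
bits b7..b0 = 00010111 = 23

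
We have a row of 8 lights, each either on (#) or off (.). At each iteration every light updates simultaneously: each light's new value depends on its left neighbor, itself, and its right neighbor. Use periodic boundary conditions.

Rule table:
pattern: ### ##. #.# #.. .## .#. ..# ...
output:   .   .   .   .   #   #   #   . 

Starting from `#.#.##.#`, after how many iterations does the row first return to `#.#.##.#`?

iteration 1: ..#.#..#
iteration 2: .##.#.##
iteration 3: .#..#.#.
iteration 4: ##.##.#.
iteration 5: #..#..#.
iteration 6: #.##.##.
iteration 7: #.#..#..
iteration 8: #.#.##.#

8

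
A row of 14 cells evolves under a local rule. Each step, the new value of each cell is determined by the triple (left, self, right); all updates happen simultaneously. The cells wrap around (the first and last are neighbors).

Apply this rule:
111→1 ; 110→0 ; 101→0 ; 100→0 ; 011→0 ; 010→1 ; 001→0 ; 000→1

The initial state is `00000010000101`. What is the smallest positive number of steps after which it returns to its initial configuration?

6

01111010110101
00110010000101
00000010110101
01111010000101
00110010110101
00000010000101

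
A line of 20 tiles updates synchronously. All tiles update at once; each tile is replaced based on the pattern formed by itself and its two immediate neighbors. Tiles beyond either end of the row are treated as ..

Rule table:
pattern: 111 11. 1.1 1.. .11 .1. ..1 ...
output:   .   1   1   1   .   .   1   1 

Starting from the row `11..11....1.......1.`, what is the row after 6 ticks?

1.1....11......11.11

.111.11111.1111111.1
1..11....11......11.
.11.11111.1111111.11
1.11....11......11.1
.1.11111.1111111.11.
1.1....11......11.11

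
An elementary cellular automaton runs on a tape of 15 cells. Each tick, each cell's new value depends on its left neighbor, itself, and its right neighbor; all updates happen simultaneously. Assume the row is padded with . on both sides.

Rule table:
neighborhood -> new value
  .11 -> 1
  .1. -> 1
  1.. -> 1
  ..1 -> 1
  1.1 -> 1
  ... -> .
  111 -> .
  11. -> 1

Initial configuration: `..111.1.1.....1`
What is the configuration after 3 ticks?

1...11..11111.1

.11.111111...11
11111....11.111
1...11..11111.1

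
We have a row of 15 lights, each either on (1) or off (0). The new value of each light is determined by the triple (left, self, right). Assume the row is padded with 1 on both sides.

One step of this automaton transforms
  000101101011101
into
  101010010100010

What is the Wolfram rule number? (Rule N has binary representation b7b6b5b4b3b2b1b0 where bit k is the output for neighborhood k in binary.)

50

position 11: 111 → 0  (bit 7 = 0)
position 6: 110 → 0  (bit 6 = 0)
position 4: 101 → 1  (bit 5 = 1)
position 0: 100 → 1  (bit 4 = 1)
position 5: 011 → 0  (bit 3 = 0)
position 3: 010 → 0  (bit 2 = 0)
position 2: 001 → 1  (bit 1 = 1)
position 1: 000 → 0  (bit 0 = 0)
bits b7..b0 = 00110010 = 50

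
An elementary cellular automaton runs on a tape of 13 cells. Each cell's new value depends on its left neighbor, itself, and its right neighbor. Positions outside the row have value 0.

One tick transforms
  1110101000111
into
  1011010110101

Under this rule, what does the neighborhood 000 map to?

1

At position 8 the neighborhood is 000; the next row has 1 there.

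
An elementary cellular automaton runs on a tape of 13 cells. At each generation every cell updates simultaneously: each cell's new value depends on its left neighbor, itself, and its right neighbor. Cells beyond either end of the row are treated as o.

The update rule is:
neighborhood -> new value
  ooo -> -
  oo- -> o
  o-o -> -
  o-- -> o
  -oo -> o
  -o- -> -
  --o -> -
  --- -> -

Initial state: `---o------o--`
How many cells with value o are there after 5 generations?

4

o---o------o-
oo---o-------
-oo---o------
-ooo---o-----
-o-oo---o----
count of o: 4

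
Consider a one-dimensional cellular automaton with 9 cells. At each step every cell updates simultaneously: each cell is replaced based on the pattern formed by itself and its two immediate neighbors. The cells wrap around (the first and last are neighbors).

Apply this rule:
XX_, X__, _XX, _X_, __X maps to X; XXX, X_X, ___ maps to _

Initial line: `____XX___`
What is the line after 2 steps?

___XXXX__
__XX__XX_

__XX__XX_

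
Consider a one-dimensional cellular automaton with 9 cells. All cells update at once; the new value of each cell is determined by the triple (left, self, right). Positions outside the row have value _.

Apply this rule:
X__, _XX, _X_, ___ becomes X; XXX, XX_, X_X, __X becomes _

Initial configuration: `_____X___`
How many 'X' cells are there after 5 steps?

XXXX_XXXX
X____X___
XXXX_XXXX  (repeats step 1; period 2)
step 5: XXXX_XXXX
count of X: 8

8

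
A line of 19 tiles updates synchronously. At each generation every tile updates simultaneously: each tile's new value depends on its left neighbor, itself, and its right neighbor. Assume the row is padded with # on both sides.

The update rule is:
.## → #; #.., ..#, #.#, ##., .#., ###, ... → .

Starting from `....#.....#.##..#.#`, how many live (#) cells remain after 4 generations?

1

............#.....#
..................#
..................#  (fixed point — unchanged through generation 4)
count of #: 1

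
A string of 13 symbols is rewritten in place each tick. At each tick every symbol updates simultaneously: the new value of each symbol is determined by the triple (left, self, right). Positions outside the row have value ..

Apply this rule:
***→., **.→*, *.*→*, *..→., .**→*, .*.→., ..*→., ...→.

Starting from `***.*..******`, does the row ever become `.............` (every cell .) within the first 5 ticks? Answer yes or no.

yes

*.**...*....*
.***.........
.*.*.........
..*..........
.............
all cells are . at tick 5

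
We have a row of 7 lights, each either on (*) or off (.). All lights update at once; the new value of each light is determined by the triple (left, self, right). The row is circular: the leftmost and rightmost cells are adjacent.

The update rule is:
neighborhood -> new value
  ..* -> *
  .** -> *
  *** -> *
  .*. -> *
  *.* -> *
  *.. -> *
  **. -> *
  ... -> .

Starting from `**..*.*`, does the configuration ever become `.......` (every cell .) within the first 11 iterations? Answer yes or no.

*******
*******  (fixed point — unchanged through iteration 11)
iteration 11 is *******, still not uniform .

no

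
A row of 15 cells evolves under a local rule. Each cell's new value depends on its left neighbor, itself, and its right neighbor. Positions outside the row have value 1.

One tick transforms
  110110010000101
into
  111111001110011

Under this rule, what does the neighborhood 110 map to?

1

At position 1 the neighborhood is 110; the next row has 1 there.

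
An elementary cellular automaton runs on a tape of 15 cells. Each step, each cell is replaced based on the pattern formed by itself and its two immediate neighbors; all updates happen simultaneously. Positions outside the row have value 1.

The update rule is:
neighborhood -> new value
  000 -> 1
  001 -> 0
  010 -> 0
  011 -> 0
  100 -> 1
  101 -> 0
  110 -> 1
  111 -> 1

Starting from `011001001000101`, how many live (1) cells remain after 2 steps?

001100100110000
100110010011110
count of 1: 8

8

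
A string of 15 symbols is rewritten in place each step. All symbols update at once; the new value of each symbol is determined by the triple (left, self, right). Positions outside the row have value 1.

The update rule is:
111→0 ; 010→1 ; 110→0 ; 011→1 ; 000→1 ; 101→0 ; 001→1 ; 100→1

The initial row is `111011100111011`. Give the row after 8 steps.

000010011100010
111111110011110
000000001110000
111111111001111
000000000111000
111111111100111
000000000011100
111111111110011

111111111110011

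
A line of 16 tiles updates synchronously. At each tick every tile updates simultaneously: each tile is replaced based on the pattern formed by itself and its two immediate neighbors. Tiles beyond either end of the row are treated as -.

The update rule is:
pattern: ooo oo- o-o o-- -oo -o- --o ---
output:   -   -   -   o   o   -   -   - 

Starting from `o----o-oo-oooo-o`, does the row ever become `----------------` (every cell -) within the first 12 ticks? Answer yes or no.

no

tick 1: -o-----o--o-----
tick 2: --o-----o--o----
tick 3: ---o-----o--o---
tick 4: ----o-----o--o--
tick 5: -----o-----o--o-
tick 6: ------o-----o--o
tick 7: -------o-----o--
tick 8: --------o-----o-
tick 9: ---------o-----o
tick 10: ----------o-----
tick 11: -----------o----
tick 12: ------------o---
tick 12 is ------------o---, still not uniform -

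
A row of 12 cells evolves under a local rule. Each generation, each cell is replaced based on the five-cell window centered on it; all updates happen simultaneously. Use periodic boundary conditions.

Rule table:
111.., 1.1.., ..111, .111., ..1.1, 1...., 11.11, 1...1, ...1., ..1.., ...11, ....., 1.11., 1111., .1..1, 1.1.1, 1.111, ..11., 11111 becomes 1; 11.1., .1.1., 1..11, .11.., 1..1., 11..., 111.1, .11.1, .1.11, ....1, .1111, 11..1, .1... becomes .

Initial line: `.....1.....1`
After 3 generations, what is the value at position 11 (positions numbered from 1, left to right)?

.11.11.11.11
11.11.11.11.
1.11.11.11.1
position 11 holds .

.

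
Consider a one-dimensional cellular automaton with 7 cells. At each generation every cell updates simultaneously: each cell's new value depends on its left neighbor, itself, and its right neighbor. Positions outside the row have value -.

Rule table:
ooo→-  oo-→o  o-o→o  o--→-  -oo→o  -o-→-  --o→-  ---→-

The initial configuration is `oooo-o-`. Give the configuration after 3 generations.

---oo--

o--oo--
---oo--
---oo--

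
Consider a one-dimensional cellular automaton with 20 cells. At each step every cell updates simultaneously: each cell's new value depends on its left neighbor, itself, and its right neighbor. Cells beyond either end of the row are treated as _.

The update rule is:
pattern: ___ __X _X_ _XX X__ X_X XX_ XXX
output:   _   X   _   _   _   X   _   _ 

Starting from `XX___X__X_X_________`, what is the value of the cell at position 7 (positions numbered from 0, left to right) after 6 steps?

_

step 1: ____X__X_X__________
step 2: ___X__X_X___________
step 3: __X__X_X____________
step 4: _X__X_X_____________
step 5: X__X_X______________
step 6: __X_X_______________
position 7 holds _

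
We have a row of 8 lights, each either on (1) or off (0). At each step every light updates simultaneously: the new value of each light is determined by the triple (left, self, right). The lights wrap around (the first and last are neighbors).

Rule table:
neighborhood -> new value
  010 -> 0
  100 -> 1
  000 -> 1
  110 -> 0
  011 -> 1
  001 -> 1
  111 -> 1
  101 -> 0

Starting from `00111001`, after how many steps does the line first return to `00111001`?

11110110
11100100
11011011
10010011
01101111
01001110
10111101
00111001

8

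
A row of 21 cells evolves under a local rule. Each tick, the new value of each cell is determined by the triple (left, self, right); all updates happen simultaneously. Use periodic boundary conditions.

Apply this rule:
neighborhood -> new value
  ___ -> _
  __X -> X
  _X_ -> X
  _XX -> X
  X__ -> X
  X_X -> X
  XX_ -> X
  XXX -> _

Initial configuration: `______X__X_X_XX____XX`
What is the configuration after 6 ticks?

X____XXXXXXXXXXX__XXX
XX__XX_________XXXX__
XXXXXXX_______XX__XXX
______XX_____XXXXXX__
_____XXXX___XX____XX_
____XX__XX_XXXX__XXXX

____XX__XX_XXXX__XXXX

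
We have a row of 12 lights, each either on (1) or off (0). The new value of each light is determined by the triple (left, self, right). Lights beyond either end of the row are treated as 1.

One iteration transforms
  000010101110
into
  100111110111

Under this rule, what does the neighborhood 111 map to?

At position 9 the neighborhood is 111; the next row has 1 there.

1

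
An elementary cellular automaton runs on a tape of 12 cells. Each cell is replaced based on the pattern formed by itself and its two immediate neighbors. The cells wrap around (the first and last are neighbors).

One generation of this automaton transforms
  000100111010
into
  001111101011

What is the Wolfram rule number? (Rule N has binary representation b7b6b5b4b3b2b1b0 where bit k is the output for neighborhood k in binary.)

94

position 7: 111 → 0  (bit 7 = 0)
position 8: 110 → 1  (bit 6 = 1)
position 9: 101 → 0  (bit 5 = 0)
position 4: 100 → 1  (bit 4 = 1)
position 6: 011 → 1  (bit 3 = 1)
position 3: 010 → 1  (bit 2 = 1)
position 2: 001 → 1  (bit 1 = 1)
position 0: 000 → 0  (bit 0 = 0)
bits b7..b0 = 01011110 = 94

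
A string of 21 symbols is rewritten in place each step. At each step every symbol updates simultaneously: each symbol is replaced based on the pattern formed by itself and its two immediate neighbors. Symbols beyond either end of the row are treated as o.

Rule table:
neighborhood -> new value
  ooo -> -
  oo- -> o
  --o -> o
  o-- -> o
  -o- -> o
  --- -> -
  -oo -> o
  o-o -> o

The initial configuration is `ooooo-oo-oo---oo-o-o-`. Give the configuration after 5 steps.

o---oooooo-----oo-oo-

----oooooooo-oooooooo
o--oo------ooo-------
oooooo----oo-oo-----o
-----oo--ooooooo---oo
o---oooooo-----oo-oo-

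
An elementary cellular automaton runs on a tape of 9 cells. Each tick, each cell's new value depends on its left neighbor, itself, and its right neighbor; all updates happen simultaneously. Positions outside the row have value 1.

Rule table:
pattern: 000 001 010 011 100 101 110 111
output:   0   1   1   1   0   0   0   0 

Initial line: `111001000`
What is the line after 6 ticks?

000011001
000110011
001100110
011001100
010011001
010110011

010110011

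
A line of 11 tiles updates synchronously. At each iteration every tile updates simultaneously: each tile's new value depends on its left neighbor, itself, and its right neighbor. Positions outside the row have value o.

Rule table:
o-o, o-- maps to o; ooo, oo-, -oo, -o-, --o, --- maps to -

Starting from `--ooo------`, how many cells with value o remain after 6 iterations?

4

o----o-----
-o----o----
o-o----o---
-o-o----o--
o-o-o----o-
-o-o-o----o
count of o: 4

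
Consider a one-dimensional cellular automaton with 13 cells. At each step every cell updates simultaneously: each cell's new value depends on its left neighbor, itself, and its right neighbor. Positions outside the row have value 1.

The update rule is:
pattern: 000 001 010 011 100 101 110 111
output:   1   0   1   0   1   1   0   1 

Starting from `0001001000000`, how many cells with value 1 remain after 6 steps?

1101101111110
1010010111101
0111011011010
1010100100111
0111110110011
1011101001001
count of 1: 7

7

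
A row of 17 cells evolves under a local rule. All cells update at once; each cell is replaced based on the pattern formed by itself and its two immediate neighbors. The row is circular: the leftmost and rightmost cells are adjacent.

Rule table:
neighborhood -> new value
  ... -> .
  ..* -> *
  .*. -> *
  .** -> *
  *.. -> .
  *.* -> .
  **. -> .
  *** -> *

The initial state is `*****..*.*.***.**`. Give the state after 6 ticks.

tick 1: ****..**.*.**..**
tick 2: ***..**..*.*..***
tick 3: **..**..**.*.****
tick 4: *..**..**..*.****
tick 5: ..**..**..**.****
tick 6: .**..**..**..***.

.**..**..**..***.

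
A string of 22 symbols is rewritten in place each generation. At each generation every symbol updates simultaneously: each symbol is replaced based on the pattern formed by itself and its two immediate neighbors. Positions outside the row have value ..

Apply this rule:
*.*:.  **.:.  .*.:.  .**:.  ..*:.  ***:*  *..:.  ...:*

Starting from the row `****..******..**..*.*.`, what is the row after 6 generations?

.**....****...........
....**..**..**********
***..........********.
.*..********..******..
.....******....****..*
****..****..**..**....

****..****..**..**....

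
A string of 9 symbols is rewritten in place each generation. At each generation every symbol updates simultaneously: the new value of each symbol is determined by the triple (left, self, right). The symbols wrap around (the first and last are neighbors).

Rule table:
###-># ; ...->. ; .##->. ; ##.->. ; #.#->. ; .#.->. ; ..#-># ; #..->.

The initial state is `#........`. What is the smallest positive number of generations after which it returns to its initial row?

9

........#
.......#.
......#..
.....#...
....#....
...#.....
..#......
.#.......
#........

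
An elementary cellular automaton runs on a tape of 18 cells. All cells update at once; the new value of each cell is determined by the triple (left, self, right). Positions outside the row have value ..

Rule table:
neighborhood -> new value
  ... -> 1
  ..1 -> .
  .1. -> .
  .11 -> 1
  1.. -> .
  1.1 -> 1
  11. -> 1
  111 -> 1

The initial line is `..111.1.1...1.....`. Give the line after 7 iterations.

1.1111.1..1...1111
.111111.....1.1111
.111111.111..11111
.1111111111..11111
.1111111111..11111  (fixed point — unchanged through iteration 7)

.1111111111..11111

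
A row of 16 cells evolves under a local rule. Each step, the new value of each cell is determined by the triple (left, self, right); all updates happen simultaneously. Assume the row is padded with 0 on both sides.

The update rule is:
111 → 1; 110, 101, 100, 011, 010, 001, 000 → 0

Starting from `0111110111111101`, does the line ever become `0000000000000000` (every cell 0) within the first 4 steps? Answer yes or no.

0011100011111000
0001000001110000
0000000000100000
0000000000000000
all cells are 0 at step 4

yes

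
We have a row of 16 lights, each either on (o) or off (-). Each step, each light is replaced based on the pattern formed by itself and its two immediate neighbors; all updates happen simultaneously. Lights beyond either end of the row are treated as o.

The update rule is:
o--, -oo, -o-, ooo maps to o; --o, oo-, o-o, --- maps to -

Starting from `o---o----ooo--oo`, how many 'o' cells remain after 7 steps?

9

step 1: -o--oo---oo-o-oo
step 2: -oo-o-o--o--o-oo
step 3: -o--o-oo-oo-o-oo
step 4: -oo-o-o--o--o-oo  (repeats step 2; period 2)
step 7: -o--o-oo-oo-o-oo
count of o: 9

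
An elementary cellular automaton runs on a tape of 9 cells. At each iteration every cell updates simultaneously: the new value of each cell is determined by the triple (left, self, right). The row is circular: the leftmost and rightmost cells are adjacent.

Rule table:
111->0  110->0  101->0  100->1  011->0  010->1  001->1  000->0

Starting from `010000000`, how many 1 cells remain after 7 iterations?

2

iteration 1: 111000000
iteration 2: 000100001
iteration 3: 101110011
iteration 4: 000001100
iteration 5: 000010010
iteration 6: 000111111
iteration 7: 101000000
count of 1: 2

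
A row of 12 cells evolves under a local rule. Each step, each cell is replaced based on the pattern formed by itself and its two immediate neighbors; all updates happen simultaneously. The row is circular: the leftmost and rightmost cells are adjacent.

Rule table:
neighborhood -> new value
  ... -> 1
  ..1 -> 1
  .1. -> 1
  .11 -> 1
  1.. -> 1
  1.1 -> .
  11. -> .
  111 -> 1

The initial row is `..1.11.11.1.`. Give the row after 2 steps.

11..11111111

111.1..1..11
11..11111111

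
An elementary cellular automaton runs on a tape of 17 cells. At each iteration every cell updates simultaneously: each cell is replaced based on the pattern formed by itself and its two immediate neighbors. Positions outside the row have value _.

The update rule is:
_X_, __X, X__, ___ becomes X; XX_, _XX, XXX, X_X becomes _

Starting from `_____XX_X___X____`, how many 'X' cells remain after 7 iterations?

14

iteration 1: XXXXX___XXXXXXXXX
iteration 2: _____XXX_________
iteration 3: XXXXX___XXXXXXXXX  (repeats iteration 1; period 2)
iteration 7: XXXXX___XXXXXXXXX
count of X: 14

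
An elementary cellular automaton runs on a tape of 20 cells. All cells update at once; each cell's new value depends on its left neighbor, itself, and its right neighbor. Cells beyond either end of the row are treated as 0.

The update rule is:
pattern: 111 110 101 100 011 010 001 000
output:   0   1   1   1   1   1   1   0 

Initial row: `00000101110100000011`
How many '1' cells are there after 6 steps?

00001111011110000111
00011001110011001101
00111111011111111111
01100001110000000001
11110011011000000011
10011111111100000111
count of 1: 13

13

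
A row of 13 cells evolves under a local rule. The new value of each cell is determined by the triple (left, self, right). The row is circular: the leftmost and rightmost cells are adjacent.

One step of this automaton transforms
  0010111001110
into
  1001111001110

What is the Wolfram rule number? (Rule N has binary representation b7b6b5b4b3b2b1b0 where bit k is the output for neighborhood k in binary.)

233

position 5: 111 → 1  (bit 7 = 1)
position 6: 110 → 1  (bit 6 = 1)
position 3: 101 → 1  (bit 5 = 1)
position 7: 100 → 0  (bit 4 = 0)
position 4: 011 → 1  (bit 3 = 1)
position 2: 010 → 0  (bit 2 = 0)
position 1: 001 → 0  (bit 1 = 0)
position 0: 000 → 1  (bit 0 = 1)
bits b7..b0 = 11101001 = 233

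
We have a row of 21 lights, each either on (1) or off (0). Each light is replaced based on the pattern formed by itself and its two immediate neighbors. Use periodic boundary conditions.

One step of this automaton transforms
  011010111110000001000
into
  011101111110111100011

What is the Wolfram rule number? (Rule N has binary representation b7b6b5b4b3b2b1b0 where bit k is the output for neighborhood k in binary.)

233

position 7: 111 → 1  (bit 7 = 1)
position 2: 110 → 1  (bit 6 = 1)
position 3: 101 → 1  (bit 5 = 1)
position 11: 100 → 0  (bit 4 = 0)
position 1: 011 → 1  (bit 3 = 1)
position 4: 010 → 0  (bit 2 = 0)
position 0: 001 → 0  (bit 1 = 0)
position 12: 000 → 1  (bit 0 = 1)
bits b7..b0 = 11101001 = 233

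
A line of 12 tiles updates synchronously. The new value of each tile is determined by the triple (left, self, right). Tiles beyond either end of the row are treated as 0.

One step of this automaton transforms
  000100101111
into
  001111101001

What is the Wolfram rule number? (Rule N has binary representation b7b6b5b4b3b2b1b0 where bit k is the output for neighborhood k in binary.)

94

position 9: 111 → 0  (bit 7 = 0)
position 11: 110 → 1  (bit 6 = 1)
position 7: 101 → 0  (bit 5 = 0)
position 4: 100 → 1  (bit 4 = 1)
position 8: 011 → 1  (bit 3 = 1)
position 3: 010 → 1  (bit 2 = 1)
position 2: 001 → 1  (bit 1 = 1)
position 0: 000 → 0  (bit 0 = 0)
bits b7..b0 = 01011110 = 94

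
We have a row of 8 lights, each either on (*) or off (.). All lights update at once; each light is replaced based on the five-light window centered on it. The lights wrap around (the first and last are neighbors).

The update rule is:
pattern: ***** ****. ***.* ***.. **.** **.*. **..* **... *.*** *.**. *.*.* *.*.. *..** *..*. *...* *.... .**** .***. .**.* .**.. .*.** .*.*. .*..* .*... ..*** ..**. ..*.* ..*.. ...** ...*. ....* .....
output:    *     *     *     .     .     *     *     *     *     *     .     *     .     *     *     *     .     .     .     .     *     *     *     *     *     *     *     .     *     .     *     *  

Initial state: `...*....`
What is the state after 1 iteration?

**..****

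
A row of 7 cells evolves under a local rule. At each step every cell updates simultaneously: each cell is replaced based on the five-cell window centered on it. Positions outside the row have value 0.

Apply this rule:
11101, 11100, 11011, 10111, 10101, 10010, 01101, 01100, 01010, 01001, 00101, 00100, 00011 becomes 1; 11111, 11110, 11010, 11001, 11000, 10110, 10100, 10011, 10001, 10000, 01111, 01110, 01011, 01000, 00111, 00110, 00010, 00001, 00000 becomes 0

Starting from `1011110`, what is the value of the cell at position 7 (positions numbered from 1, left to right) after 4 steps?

1010010
1101110
0111010
1001000
position 7 holds 0

0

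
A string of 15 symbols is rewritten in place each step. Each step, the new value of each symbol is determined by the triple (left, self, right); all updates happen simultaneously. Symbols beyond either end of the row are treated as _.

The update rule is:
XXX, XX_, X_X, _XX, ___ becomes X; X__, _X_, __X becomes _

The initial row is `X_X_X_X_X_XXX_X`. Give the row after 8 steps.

_X_X_X_X_XXXXX_
__X_X_X_XXXXXX_
X__X_X_XXXXXXX_
____X_XXXXXXXX_
XXX__XXXXXXXXX_
XXX__XXXXXXXXX_  (fixed point — unchanged through step 8)

XXX__XXXXXXXXX_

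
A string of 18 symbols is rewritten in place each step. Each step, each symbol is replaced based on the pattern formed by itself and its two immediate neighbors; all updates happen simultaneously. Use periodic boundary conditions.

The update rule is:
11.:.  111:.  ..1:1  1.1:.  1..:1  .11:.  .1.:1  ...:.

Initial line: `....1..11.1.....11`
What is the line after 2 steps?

1..1111...11...1..
111....1.1..1.1111

111....1.1..1.1111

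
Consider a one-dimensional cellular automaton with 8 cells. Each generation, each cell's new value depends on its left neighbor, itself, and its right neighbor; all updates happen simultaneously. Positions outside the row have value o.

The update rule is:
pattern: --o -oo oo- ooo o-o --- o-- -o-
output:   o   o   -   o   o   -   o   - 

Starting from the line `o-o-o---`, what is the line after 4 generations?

o-o-oooo

-o-o-o-o
o-o-o-oo
-o-o-ooo
o-o-oooo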